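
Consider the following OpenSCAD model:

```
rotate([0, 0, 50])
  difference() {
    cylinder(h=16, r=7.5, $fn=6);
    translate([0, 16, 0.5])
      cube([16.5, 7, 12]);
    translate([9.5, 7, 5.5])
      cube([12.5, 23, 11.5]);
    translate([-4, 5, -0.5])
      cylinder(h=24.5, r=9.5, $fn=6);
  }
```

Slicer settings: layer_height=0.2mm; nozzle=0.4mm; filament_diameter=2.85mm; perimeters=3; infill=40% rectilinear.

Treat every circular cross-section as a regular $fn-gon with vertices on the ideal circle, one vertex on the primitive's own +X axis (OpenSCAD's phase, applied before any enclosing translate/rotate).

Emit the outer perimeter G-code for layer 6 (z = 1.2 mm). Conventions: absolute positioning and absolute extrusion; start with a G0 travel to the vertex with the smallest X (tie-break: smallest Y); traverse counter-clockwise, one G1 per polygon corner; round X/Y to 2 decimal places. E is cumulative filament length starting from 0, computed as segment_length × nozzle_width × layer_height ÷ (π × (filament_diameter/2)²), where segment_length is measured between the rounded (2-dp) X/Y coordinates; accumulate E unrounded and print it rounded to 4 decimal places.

At z = 1.2 mm: the r=7.5 cylinder contributes a regular 6-gon of circumradius 7.5; the cube at (0, 16) is present — its section is the full 16.5×7 rectangle; the cube at (9.5, 7) does not reach this height (z outside [5.5, 17]); the r=9.5 cylinder at (-4, 5) gives a regular 6-gon of circumradius 9.5 (constant along its height); After the difference (first − rest): starting from the r=7.5 cylinder, the 16.5×7 cube at (0, 16) misses the remaining region (no effect); the r=9.5 cylinder at (-4, 5) partially overlaps it — only the 89.36 mm² overlap (of its 234.48 mm²) is removed, clipping the outline — 1 connected region; (rotated 50° about Z; rotation is an isometry so areas/perimeters/island counts are preserved). The outline is a single polygon with 6 vertices. Extrusion per mm of travel: 0.4 × 0.2 / (π × 1.425²) = 0.012540. Accumulating E over each segment gives final E = 0.4848.

G0 X-1.15 Y-6.39 Z1.20
G1 X2.57 Y-7.05 E0.0474
G1 X7.39 Y-1.30 E0.1415
G1 X4.82 Y5.75 E0.2356
G1 X0.01 Y6.59 E0.2968
G1 X2.95 Y-1.50 E0.4047
G1 X-1.15 Y-6.39 E0.4848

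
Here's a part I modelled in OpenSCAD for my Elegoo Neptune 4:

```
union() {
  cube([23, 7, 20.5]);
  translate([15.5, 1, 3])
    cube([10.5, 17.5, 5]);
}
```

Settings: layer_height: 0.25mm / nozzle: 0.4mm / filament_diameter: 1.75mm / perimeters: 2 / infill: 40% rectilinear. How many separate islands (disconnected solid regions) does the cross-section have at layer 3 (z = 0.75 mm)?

1

At z = 0.75 mm: the cube is present — its section is the full 23×7 rectangle; the cube at (15.5, 1) is absent (z outside [3, 8]); Combining (union): only the 23×7 cube is present, so the union is just that shape — 1 connected region. Overall, the cross-section is a single solid region. Island count = 1.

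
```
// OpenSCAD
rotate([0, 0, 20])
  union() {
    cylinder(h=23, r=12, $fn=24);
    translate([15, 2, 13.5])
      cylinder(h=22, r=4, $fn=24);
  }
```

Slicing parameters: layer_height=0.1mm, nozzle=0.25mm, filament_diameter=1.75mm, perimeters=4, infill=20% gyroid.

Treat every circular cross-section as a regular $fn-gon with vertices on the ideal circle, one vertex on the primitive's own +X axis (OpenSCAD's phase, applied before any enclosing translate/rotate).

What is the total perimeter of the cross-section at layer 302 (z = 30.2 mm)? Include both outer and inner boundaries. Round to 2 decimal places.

At z = 30.2 mm: the cylinder is absent (z outside [0, 23]); the r=4 cylinder at (15, 2) contributes a regular 24-gon of circumradius 4 (perimeter = 2·24·4.000·sin(180°/24) = 25.06 mm); Taking the union: only the r=4 cylinder at (15, 2) is present, so the union is just that shape — boundary = 25.06 mm; (rotated 20° about Z; rotation is an isometry so areas/perimeters/island counts are preserved). Overall, the cross-section is a single solid region. Total boundary length (outer) = 25.06 mm.

25.06 mm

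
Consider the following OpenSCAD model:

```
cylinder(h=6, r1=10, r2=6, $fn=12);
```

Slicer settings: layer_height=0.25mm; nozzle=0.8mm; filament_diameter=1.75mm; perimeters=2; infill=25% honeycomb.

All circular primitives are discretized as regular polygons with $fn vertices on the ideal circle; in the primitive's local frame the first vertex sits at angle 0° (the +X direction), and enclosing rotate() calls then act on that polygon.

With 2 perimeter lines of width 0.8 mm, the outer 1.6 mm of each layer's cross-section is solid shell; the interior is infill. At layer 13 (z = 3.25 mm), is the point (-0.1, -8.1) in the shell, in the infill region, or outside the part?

outside

At z = 3.25 mm: the cone contributes a regular 12-gon of circumradius 7.833 (interpolated between r1=10 and r2=6 at t=0.542). Overall, the cross-section is a single solid region. The nearest boundary edge runs (-3.92, -6.78)→(-0.00, -7.83); distance from the point to it = 0.28 mm. The point is not inside any of the regions above, so it lies outside the cross-section (0.28 mm from the nearest boundary).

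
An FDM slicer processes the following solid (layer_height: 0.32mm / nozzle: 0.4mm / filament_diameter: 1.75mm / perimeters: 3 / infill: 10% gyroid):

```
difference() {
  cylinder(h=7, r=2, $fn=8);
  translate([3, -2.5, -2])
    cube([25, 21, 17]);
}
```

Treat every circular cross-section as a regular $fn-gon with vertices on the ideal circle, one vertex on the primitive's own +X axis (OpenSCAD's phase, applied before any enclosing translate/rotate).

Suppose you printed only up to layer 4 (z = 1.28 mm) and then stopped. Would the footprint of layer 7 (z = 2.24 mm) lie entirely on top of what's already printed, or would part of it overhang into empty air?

entirely on top

Compare the two slices. At z = 1.28: the r=2 cylinder contributes a regular 8-gon of circumradius 2 (area = (8/2)·2.000²·sin(360°/8) = 11.31 mm²); the cube at (3, -2.5) (footprint 25×21) is included at this height (area 525.00 mm²); Subtracting the remaining from the first: starting from the r=2 cylinder (11.31 mm²), the 25×21 cube at (3, -2.5) misses the remaining region (no effect) — area = 11.31 mm². At z = 2.24: the r=2 cylinder gives a regular 8-gon of circumradius 2 (constant along its height) (area = (8/2)·2.000²·sin(360°/8) = 11.31 mm²); the 25×21 cube at (3, -2.5) contributes its full rectangle (area 525.00 mm²); Subtracting the remaining from the first: starting from the r=2 cylinder (11.31 mm²), the 25×21 cube at (3, -2.5) misses the remaining region (no effect) — area = 11.31 mm². Checking containment: the cross-section at z = 2.24 is a subset of the cross-section at z = 1.28.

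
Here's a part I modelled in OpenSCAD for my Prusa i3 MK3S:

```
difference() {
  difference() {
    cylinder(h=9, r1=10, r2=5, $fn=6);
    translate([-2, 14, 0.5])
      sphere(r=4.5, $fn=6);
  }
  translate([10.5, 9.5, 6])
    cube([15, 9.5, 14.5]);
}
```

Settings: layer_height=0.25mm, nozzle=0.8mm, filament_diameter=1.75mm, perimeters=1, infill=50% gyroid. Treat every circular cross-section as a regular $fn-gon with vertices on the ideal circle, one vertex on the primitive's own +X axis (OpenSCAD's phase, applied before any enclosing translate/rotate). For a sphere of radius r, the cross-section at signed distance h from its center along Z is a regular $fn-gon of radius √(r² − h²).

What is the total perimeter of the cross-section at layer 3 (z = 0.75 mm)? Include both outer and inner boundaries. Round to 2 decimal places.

At z = 0.75 mm: the cone: at t=0.083 of its height the radius interpolates to r₁+(r₂−r₁)t = 9.583, giving a regular 6-gon of that circumradius (perimeter = 2·6·9.583·sin(180°/6) = 57.50 mm); the sphere at (-2, 14): section is a regular 6-gon, circumradius = √(r²−h²) = √(4.5²−0.25²) = 4.493 (perimeter = 2·6·4.493·sin(180°/6) = 26.96 mm); Subtracting the remaining from the first: starting from the cone, the r=4.5 sphere at (-2, 14) misses the remaining region (no effect) — boundary = 57.50 mm; the cube at (10.5, 9.5) does not reach this height (z outside [6, 20.5]); Taking the first minus the rest: none of the subtracted shapes is present at this height, so that combined region is unchanged — boundary = 57.50 mm. Overall, the cross-section is a single solid region. Total boundary length (outer) = 57.50 mm.

57.50 mm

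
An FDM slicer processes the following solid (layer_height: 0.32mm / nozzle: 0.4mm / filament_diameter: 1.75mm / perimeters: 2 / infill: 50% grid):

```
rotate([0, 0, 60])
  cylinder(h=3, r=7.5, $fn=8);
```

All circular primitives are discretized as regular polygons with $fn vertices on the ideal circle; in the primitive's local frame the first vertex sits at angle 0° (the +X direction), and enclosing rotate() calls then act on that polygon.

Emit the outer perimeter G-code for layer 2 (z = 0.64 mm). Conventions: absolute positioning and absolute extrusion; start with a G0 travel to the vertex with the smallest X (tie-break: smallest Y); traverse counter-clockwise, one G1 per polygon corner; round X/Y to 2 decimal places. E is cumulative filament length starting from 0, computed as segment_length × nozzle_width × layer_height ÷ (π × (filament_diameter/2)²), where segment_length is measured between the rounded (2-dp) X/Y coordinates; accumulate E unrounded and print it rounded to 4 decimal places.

G0 X-7.24 Y-1.94 Z0.64
G1 X-3.75 Y-6.50 E0.3056
G1 X1.94 Y-7.24 E0.6109
G1 X6.50 Y-3.75 E0.9165
G1 X7.24 Y1.94 E1.2219
G1 X3.75 Y6.50 E1.5274
G1 X-1.94 Y7.24 E1.8328
G1 X-6.50 Y3.75 E2.1384
G1 X-7.24 Y-1.94 E2.4437

At z = 0.64 mm: the r=7.5 cylinder gives a regular 8-gon of circumradius 7.5 (constant along its height); (rotated 60° about Z; rotation is an isometry so areas/perimeters/island counts are preserved). The outline is a single polygon with 8 vertices. Extrusion per mm of travel: 0.4 × 0.32 / (π × 0.875²) = 0.053216. Accumulating E over each segment gives final E = 2.4437.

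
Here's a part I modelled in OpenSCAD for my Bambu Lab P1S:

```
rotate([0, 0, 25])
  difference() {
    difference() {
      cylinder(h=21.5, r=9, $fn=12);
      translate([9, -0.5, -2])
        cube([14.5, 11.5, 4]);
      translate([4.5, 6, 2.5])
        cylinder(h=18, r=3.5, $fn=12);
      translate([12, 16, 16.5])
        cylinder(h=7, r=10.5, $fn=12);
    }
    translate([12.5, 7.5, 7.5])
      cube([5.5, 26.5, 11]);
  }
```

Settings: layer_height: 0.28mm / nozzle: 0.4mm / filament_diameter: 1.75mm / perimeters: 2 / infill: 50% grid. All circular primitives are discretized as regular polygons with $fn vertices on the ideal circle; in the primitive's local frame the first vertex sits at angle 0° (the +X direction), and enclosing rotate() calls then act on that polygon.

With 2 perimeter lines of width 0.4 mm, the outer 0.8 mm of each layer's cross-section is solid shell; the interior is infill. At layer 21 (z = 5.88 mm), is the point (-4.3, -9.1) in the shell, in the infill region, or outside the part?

At z = 5.88 mm: the cylinder: section is a regular 12-gon, circumradius r=9; the cube at (9, -0.5) is not intersected at this z (z outside [-2, 2]); the cylinder at (4.5, 6): section is a regular 12-gon, circumradius r=3.5; the cylinder at (12, 16) is not intersected at this z (z outside [16.5, 23.5]); After the difference (first − rest): starting from the r=9 cylinder, the r=3.5 cylinder at (4.5, 6) partially overlaps it — only the 25.63 mm² overlap (of its 36.75 mm²) is removed, clipping the outline — 1 connected region; the cube at (12.5, 7.5) is not intersected at this z (z outside [7.5, 18.5]); Subtracting the remaining from the first: none of the subtracted shapes is present at this height, so that combined region is unchanged — 1 connected region; (whole slice rotated 25° about Z — lengths, areas and connectivity unchanged). Overall, the cross-section is a single solid region. Undo the 25° rotation: the query point maps to (-7.743, -6.430) in the un-rotated model frame. The nearest boundary edge runs (-4.50, -7.79)→(-7.79, -4.50); distance from the point to it = 1.33 mm. The point is not inside any of the regions above, so it lies outside the cross-section (1.33 mm from the nearest boundary).

outside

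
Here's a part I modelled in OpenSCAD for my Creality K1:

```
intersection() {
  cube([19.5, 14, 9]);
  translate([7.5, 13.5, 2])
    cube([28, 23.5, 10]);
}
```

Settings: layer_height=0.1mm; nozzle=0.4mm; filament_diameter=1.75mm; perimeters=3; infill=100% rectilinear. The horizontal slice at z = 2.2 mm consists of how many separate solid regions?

1

At z = 2.2 mm: the 19.5×14 cube contributes its full rectangle; the cube at (7.5, 13.5) is present — its section is the full 28×23.5 rectangle; Keeping only the common overlap: the 28×23.5 cube at (7.5, 13.5) partially overlaps the 19.5×14 cube; clipping to the common part keeps 6.00 mm² — 1 connected region. The result has 1 disconnected region.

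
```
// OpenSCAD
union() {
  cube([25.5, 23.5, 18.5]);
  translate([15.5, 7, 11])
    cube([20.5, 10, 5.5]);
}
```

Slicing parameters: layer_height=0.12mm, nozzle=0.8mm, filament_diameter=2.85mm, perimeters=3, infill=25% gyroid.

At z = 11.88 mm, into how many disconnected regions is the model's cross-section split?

1

At z = 11.88 mm: the cube is present — its section is the full 25.5×23.5 rectangle; the cube at (15.5, 7) (footprint 20.5×10) is included at this height; Taking the union: the regions partially overlap (shared area 100.00 mm²), so overlapping operands fuse into one piece — 1 connected region. The result has 1 disconnected region.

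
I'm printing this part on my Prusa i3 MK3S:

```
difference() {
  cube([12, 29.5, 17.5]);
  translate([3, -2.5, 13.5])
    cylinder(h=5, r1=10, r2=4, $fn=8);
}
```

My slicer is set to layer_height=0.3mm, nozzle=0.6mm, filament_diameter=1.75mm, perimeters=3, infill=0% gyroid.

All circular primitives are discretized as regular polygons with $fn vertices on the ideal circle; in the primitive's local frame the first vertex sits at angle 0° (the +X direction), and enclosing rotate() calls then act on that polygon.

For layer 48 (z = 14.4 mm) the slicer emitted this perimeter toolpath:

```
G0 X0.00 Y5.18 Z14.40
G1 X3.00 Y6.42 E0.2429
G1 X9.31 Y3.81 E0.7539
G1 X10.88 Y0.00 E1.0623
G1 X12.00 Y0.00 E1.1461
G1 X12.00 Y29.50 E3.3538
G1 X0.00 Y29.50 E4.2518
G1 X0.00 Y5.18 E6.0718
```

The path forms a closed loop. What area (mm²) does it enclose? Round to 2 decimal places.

301.33 mm²

Apply the shoelace formula to the sequence of (X, Y) vertices; enclosed area = 301.33 mm².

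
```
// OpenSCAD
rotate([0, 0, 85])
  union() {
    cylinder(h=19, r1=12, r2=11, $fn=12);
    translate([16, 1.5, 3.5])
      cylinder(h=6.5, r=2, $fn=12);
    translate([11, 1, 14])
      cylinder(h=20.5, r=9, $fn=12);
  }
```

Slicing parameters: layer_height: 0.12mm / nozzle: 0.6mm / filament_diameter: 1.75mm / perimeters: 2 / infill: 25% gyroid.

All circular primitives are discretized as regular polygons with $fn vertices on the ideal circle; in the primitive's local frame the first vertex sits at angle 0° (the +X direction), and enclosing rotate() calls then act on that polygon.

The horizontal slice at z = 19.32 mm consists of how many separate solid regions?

1

At z = 19.32 mm: the cone does not reach this height (z outside [0, 19]); the cylinder at (16, 1.5) is absent (z outside [3.5, 10]); the cylinder at (11, 1): section is a regular 12-gon, circumradius r=9; Taking the union: only the r=9 cylinder at (11, 1) is present, so the union is just that shape — 1 connected region; (rotated 85° about Z; rotation is an isometry so areas/perimeters/island counts are preserved). The result has 1 disconnected region.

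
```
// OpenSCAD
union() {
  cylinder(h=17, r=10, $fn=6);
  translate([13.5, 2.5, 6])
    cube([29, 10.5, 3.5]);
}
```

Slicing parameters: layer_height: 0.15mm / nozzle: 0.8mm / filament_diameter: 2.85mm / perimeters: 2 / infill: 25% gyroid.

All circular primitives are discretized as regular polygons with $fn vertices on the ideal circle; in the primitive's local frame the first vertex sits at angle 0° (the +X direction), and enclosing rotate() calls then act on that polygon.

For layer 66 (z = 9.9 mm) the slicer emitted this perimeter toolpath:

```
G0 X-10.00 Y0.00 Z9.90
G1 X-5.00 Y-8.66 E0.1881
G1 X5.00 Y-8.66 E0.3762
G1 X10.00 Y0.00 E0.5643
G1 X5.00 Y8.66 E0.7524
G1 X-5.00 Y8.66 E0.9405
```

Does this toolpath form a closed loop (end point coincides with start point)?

no

Start point (G0): (-10.00, 0.00). End point (last G1): the path does not return to the start — open.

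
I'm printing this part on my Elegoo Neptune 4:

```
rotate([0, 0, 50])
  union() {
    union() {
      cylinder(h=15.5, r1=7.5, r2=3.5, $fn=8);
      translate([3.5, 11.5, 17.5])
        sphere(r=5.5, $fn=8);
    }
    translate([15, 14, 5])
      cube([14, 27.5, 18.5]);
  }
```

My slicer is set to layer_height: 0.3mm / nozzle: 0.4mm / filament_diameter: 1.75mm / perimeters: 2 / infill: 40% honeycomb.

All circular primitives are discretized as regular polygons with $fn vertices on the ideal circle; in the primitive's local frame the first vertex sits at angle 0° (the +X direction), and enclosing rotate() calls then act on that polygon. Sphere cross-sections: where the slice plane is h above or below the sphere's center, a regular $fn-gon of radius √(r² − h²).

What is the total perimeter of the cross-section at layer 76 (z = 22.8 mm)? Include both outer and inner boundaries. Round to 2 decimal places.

At z = 22.8 mm: the cone is absent (z outside [0, 15.5]); the r=5.5 sphere at (3.5, 11.5) contributes a regular 8-gon of circumradius √(5.5²−5.3²) = 1.470 (perimeter = 2·8·1.470·sin(180°/8) = 9.00 mm); Merging all regions: only the r=5.5 sphere at (3.5, 11.5) is present, so the union is just that shape — boundary = 9.00 mm; the cube at (15, 14) is present — its section is the full 14×27.5 rectangle (perimeter 83.00 mm); Merging all regions: the 2 present regions are separate (no shared area or edge), so areas and boundary lengths simply add and each stays a separate island — boundary = 92.00 mm; (rotated 50° about Z; rotation is an isometry so areas/perimeters/island counts are preserved). Overall, the cross-section has 2 separate islands. Total boundary length (outer) = 92.00 mm.

92.00 mm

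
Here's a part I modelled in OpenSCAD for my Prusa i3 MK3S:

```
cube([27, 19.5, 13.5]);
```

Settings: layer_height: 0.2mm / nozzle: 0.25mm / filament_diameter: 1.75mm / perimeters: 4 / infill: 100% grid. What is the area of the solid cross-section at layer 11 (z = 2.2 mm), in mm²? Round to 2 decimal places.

At z = 2.2 mm: the 27×19.5 cube contributes its full rectangle (area 526.50 mm²). Overall, the cross-section is a single solid region. Net area = 526.50 mm².

526.50 mm²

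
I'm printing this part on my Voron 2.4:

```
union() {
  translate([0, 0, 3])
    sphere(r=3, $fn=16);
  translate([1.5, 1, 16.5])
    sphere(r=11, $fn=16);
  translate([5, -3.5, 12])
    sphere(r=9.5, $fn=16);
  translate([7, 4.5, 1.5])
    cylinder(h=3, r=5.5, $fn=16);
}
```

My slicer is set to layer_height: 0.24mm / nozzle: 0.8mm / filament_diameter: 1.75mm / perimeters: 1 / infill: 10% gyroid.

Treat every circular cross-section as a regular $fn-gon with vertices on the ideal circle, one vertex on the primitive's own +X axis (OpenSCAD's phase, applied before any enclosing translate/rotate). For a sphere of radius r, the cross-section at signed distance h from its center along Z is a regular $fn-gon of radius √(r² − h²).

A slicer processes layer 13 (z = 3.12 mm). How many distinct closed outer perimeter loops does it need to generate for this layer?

At z = 3.12 mm: the sphere: section is a regular 16-gon, circumradius = √(r²−h²) = √(3²−0.12²) = 2.998; the sphere at (1.5, 1) is not intersected at this z (|z−center|=13.380 > r=11); the r=9.5 sphere at (5, -3.5) slices to a regular 16-gon of circumradius 3.376 (√(r²−h²) with h=8.88 from center); the cylinder at (7, 4.5): section is a regular 16-gon, circumradius r=5.5; Merging all regions: the regions partially overlap (shared area 1.23 mm²), so overlapping operands fuse into one piece — 1 connected region with 1 hole. The result has 1 disconnected region.

1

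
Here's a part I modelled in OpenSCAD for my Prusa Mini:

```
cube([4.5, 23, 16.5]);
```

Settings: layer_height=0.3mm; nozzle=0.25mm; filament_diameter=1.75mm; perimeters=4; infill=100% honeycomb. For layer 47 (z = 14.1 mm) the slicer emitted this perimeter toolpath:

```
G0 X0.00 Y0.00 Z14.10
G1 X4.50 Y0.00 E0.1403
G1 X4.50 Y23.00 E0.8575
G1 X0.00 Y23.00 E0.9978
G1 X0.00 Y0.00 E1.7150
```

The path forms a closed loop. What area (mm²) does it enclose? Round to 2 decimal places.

Apply the shoelace formula to the sequence of (X, Y) vertices; enclosed area = 103.50 mm².

103.50 mm²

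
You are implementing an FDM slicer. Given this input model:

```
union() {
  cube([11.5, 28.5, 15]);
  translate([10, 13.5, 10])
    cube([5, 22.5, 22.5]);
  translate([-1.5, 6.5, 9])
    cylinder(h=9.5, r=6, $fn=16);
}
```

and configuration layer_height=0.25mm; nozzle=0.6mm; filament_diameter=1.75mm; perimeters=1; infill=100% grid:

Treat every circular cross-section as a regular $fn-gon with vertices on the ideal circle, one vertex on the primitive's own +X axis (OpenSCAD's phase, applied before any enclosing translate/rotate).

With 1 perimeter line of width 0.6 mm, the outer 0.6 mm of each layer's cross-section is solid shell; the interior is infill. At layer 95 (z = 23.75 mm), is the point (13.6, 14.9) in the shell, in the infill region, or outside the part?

infill

At z = 23.75 mm: the cube is not intersected at this z (z outside [0, 15]); the cube at (10, 13.5) is present — its section is the full 5×22.5 rectangle; the cylinder at (-1.5, 6.5) is absent (z outside [9, 18.5]); Merging all regions: only the 5×22.5 cube at (10, 13.5) is present, so the union is just that shape — 1 connected region. Overall, the cross-section is a single solid region. The nearest boundary edge runs (10.00, 13.50)→(15.00, 13.50); distance from the point to it = 1.40 mm. The point is inside the cross-section and 1.40 mm from the nearest boundary — more than the 0.6 mm shell width (1 × 0.6), so it's in the infill interior.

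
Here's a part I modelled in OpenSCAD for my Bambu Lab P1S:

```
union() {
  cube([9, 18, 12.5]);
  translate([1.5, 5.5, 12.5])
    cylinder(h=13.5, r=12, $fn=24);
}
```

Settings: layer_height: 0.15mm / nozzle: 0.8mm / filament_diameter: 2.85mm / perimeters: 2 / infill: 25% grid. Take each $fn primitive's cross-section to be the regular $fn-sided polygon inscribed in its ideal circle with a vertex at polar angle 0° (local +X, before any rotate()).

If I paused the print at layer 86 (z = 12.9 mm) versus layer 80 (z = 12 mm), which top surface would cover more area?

layer 86 (z = 12.9 mm)

Layer 86 (z = 12.9): the cube is absent (z outside [0, 12.5]); the r=12 cylinder at (1.5, 5.5) gives a regular 24-gon of circumradius 12 (constant along its height) (area = (24/2)·12.000²·sin(360°/24) = 447.24 mm²); Combining (union): only the r=12 cylinder at (1.5, 5.5) is present, so the union is just that shape — area = 447.24 mm². So its area = 447.24 mm². Layer 80 (z = 12): the cube is present — its section is the full 9×18 rectangle (area 162.00 mm²); the cylinder at (1.5, 5.5) is not intersected at this z (z outside [12.5, 26]); Merging all regions: only the 9×18 cube is present, so the union is just that shape — area = 162.00 mm². So its area = 162.00 mm². Layer 86 is larger (447.24 vs 162.00 mm²).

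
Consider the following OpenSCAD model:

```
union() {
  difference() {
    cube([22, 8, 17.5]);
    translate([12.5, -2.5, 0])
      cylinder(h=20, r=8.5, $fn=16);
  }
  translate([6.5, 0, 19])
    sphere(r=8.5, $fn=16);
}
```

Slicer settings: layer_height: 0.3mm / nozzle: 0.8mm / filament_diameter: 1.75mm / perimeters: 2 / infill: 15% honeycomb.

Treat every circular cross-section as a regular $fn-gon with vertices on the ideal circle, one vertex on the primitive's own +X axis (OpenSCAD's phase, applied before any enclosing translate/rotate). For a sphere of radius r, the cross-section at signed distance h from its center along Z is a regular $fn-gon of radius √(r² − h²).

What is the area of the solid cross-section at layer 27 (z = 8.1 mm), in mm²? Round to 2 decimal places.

At z = 8.1 mm: the cube (footprint 22×8) is included at this height (area 176.00 mm²); the cylinder at (12.5, -2.5): section is a regular 16-gon, circumradius r=8.5 (area = (16/2)·8.500²·sin(360°/16) = 221.19 mm²); After the difference (first − rest): starting from the 22×8 cube (176.00 mm²), the r=8.5 cylinder at (12.5, -2.5) partially overlaps it — only the 69.34 mm² overlap (of its 221.19 mm²) is removed, clipping the outline — area = 106.66 mm²; the sphere at (6.5, 0) does not reach this height (|z−center|=10.900 > r=8.5); Taking the union: only that combined region is present, so the union is just that shape — area = 106.66 mm². Overall, the cross-section is a single solid region. Net area = 106.66 mm².

106.66 mm²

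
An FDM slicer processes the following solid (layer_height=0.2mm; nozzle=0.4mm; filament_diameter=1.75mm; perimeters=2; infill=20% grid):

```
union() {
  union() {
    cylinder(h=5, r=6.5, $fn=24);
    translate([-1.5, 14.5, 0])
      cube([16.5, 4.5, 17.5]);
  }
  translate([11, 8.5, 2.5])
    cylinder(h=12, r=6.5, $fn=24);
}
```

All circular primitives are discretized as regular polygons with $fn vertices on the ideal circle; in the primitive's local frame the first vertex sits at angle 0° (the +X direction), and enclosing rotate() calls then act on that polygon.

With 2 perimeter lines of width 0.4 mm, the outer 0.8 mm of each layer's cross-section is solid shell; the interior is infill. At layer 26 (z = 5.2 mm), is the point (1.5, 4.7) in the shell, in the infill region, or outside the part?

At z = 5.2 mm: the cylinder is absent (z outside [0, 5]); the cube at (-1.5, 14.5) is present — its section is the full 16.5×4.5 rectangle; Combining (union): only the 16.5×4.5 cube at (-1.5, 14.5) is present, so the union is just that shape — 1 connected region; the cylinder at (11, 8.5): section is a regular 24-gon, circumradius r=6.5; Taking the union: the regions partially overlap (shared area 1.50 mm²), so overlapping operands fuse into one piece — 1 connected region. Overall, the cross-section is a single solid region. The nearest boundary edge runs (5.37, 5.25)→(4.72, 6.82); distance from the point to it = 3.79 mm. The point is not inside any of the regions above, so it lies outside the cross-section (3.79 mm from the nearest boundary).

outside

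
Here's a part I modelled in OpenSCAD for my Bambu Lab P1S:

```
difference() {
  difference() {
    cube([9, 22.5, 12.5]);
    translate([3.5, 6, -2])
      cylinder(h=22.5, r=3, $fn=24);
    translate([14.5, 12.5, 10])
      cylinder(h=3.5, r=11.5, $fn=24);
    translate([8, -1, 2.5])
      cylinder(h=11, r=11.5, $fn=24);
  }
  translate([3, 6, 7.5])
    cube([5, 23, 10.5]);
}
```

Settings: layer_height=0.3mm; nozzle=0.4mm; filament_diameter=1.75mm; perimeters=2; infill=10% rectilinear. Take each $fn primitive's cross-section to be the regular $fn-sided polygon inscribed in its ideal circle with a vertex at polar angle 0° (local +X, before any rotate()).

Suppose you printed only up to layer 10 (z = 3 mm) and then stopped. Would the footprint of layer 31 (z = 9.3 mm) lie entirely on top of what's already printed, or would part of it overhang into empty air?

Compare the two slices. At z = 3: the cube is present — its section is the full 9×22.5 rectangle (area 202.50 mm²); the r=3 cylinder at (3.5, 6) gives a regular 24-gon of circumradius 3 (constant along its height) (area = (24/2)·3.000²·sin(360°/24) = 27.95 mm²); the cylinder at (14.5, 12.5) is absent (z outside [10, 13.5]); the r=11.5 cylinder at (8, -1) gives a regular 24-gon of circumradius 11.5 (constant along its height) (area = (24/2)·11.500²·sin(360°/24) = 410.75 mm²); After the difference (first − rest): starting from the 9×22.5 cube (202.50 mm²), the r=3 cylinder at (3.5, 6) lies wholly inside it (removes its full 27.95 mm² and its 18.80 mm outline becomes a hole wall); the r=11.5 cylinder at (8, -1) partially overlaps it — only the 57.81 mm² overlap (of its 410.75 mm²) is removed, clipping the outline — area = 116.74 mm²; the cube at (3, 6) is not intersected at this z (z outside [7.5, 18]); Subtracting the remaining from the first: none of the subtracted shapes is present at this height, so that combined region is unchanged — area = 116.74 mm². At z = 9.3: the cube (footprint 9×22.5) is included at this height (area 202.50 mm²); the cylinder at (3.5, 6): section is a regular 24-gon, circumradius r=3 (area = (24/2)·3.000²·sin(360°/24) = 27.95 mm²); the cylinder at (14.5, 12.5) is not intersected at this z (z outside [10, 13.5]); the r=11.5 cylinder at (8, -1) contributes a regular 24-gon of circumradius 11.5 (area = (24/2)·11.500²·sin(360°/24) = 410.75 mm²); After the difference (first − rest): starting from the 9×22.5 cube (202.50 mm²), the r=3 cylinder at (3.5, 6) lies wholly inside it (removes its full 27.95 mm² and its 18.80 mm outline becomes a hole wall); the r=11.5 cylinder at (8, -1) partially overlaps it — only the 57.81 mm² overlap (of its 410.75 mm²) is removed, clipping the outline — area = 116.74 mm²; the cube at (3, 6) (footprint 5×23) is included at this height (area 115.00 mm²); After the difference (first − rest): starting from that combined region (116.74 mm²), the 5×23 cube at (3, 6) partially overlaps it — only the 62.22 mm² overlap (of its 115.00 mm²) is removed, clipping the outline — area = 54.51 mm². Checking containment: the cross-section at z = 9.3 is a subset of the cross-section at z = 3.

entirely on top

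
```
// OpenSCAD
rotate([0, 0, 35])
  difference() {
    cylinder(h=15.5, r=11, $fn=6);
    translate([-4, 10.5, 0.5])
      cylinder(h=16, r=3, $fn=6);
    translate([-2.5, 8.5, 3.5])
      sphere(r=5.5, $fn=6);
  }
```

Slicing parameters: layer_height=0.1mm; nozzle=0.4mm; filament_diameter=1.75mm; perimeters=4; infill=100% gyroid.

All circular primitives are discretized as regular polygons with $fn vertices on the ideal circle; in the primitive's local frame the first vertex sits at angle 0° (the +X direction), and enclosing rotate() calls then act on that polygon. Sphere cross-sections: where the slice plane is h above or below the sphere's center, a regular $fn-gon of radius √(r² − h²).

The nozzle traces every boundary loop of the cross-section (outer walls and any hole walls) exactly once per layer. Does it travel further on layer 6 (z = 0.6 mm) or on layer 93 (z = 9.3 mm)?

layer 6 (z = 0.6 mm)

Layer 6 (z = 0.6): the r=11 cylinder gives a regular 6-gon of circumradius 11 (constant along its height) (perimeter = 2·6·11.000·sin(180°/6) = 66.00 mm); the r=3 cylinder at (-4, 10.5) contributes a regular 6-gon of circumradius 3 (perimeter = 2·6·3.000·sin(180°/6) = 18.00 mm); the r=5.5 sphere at (-2.5, 8.5) slices to a regular 6-gon of circumradius 4.673 (√(r²−h²) with h=2.9 from center) (perimeter = 2·6·4.673·sin(180°/6) = 28.04 mm); Taking the first minus the rest: starting from the r=11 cylinder, the r=3 cylinder at (-4, 10.5) partially overlaps it — only the 6.02 mm² overlap (of its 23.38 mm²) is removed, clipping the outline; the r=5.5 sphere at (-2.5, 8.5) partially overlaps it — only the 29.72 mm² overlap (of its 56.74 mm²) is removed, clipping the outline — boundary = 70.78 mm; (whole slice rotated 35° about Z — lengths, areas and connectivity unchanged). So its perimeter = 70.78 mm. Layer 93 (z = 9.3): the r=11 cylinder contributes a regular 6-gon of circumradius 11 (perimeter = 2·6·11.000·sin(180°/6) = 66.00 mm); the cylinder at (-4, 10.5): section is a regular 6-gon, circumradius r=3 (perimeter = 2·6·3.000·sin(180°/6) = 18.00 mm); the sphere at (-2.5, 8.5) is not intersected at this z (|z−center|=5.800 > r=5.5); After the difference (first − rest): starting from the r=11 cylinder, the r=3 cylinder at (-4, 10.5) partially overlaps it — only the 6.02 mm² overlap (of its 23.38 mm²) is removed, clipping the outline — boundary = 66.94 mm; (rotated 35° about Z; rotation is an isometry so areas/perimeters/island counts are preserved). So its perimeter = 66.94 mm. Layer 6 is larger (70.78 vs 66.94 mm).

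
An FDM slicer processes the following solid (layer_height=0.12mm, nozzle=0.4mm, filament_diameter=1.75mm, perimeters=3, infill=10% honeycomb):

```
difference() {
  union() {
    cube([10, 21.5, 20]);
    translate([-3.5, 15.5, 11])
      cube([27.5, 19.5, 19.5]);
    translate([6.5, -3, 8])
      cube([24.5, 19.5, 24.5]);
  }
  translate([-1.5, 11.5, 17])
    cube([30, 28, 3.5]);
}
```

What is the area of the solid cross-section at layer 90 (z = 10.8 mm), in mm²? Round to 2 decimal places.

635.00 mm²

At z = 10.8 mm: the cube (footprint 10×21.5) is included at this height (area 215.00 mm²); the cube at (-3.5, 15.5) is not intersected at this z (z outside [11, 30.5]); the cube at (6.5, -3) (footprint 24.5×19.5) is included at this height (area 477.75 mm²); Taking the union: the regions partially overlap — summed areas 692.75 mm² minus the doubly-counted overlap 57.75 mm² gives 635.00 mm² — area = 635.00 mm²; the cube at (-1.5, 11.5) does not reach this height (z outside [17, 20.5]); Subtracting the remaining from the first: none of the subtracted shapes is present at this height, so the result so far is unchanged — area = 635.00 mm². Overall, the cross-section is a single solid region. Net area = 635.00 mm².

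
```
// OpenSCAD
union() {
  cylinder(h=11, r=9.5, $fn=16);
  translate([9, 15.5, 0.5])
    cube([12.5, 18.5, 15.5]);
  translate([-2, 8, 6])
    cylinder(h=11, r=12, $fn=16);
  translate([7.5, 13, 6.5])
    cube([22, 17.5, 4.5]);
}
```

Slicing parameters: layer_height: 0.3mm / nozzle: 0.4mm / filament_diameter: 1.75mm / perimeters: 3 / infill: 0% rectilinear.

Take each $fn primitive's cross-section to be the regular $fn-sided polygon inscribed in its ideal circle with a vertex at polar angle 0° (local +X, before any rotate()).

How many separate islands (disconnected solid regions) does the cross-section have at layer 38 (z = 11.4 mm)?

At z = 11.4 mm: the cylinder is absent (z outside [0, 11]); the 12.5×18.5 cube at (9, 15.5) contributes its full rectangle; the r=12 cylinder at (-2, 8) gives a regular 16-gon of circumradius 12 (constant along its height); the cube at (7.5, 13) does not reach this height (z outside [6.5, 11]); Merging all regions: the 2 present regions are separate (no shared area or edge), so areas and boundary lengths simply add and each stays a separate island — 2 connected regions. Overall, the cross-section has 2 separate islands. Island count = 2.

2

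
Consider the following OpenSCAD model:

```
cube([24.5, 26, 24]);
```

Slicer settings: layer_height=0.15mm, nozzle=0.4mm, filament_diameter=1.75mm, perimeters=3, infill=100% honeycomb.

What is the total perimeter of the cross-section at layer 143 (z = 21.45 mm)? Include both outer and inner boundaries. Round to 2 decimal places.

At z = 21.45 mm: the 24.5×26 cube contributes its full rectangle (perimeter 101.00 mm). Overall, the cross-section is a single solid region. Total boundary length (outer) = 101.00 mm.

101.00 mm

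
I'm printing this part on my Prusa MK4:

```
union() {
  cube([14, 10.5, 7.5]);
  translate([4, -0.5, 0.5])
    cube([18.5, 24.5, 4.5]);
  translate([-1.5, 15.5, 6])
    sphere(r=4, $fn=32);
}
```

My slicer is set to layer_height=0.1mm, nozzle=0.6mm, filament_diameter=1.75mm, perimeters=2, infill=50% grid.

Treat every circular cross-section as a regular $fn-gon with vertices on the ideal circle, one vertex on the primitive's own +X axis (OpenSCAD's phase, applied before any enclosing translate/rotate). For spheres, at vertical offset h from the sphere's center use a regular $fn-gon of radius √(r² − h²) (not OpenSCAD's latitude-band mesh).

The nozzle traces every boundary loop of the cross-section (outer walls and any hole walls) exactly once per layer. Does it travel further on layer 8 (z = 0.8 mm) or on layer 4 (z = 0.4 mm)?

layer 8 (z = 0.8 mm)

Layer 8 (z = 0.8): the cube (footprint 14×10.5) is included at this height (perimeter 49.00 mm); the cube at (4, -0.5) (footprint 18.5×24.5) is included at this height (perimeter 86.00 mm); the sphere at (-1.5, 15.5) is absent (|z−center|=5.200 > r=4); Taking the union: the regions partially overlap (shared area 105.00 mm²), so the edge portions inside another operand are dropped and the merged outline is re-measured after clipping — boundary = 94.00 mm. So its perimeter = 94.00 mm. Layer 4 (z = 0.4): the 14×10.5 cube contributes its full rectangle (perimeter 49.00 mm); the cube at (4, -0.5) does not reach this height (z outside [0.5, 5]); the sphere at (-1.5, 15.5) is not intersected at this z (|z−center|=5.600 > r=4); Merging all regions: only the 14×10.5 cube is present, so the union is just that shape — boundary = 49.00 mm. So its perimeter = 49.00 mm. Layer 8 is larger (94.00 vs 49.00 mm).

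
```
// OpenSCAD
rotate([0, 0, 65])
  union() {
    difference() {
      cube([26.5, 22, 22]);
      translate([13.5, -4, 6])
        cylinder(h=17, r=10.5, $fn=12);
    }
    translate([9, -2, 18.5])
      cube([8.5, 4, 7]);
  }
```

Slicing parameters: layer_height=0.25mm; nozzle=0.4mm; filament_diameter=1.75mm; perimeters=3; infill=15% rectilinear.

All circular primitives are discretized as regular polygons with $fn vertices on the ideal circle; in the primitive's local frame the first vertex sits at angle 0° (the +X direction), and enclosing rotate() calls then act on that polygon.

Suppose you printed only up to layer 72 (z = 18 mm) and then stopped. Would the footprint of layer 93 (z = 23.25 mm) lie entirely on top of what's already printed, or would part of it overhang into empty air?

Compare the two slices. At z = 18: the cube (footprint 26.5×22) is included at this height (area 583.00 mm²); the cylinder at (13.5, -4): section is a regular 12-gon, circumradius r=10.5 (area = (12/2)·10.500²·sin(360°/12) = 330.75 mm²); Taking the first minus the rest: starting from the 26.5×22 cube (583.00 mm²), the r=10.5 cylinder at (13.5, -4) partially overlaps it — only the 85.66 mm² overlap (of its 330.75 mm²) is removed, clipping the outline — area = 497.34 mm²; the cube at (9, -2) is not intersected at this z (z outside [18.5, 25.5]); Merging all regions: only the result so far is present, so the union is just that shape — area = 497.34 mm²; (rotated 65° about Z; rotation is an isometry so areas/perimeters/island counts are preserved). At z = 23.25: the cube does not reach this height (z outside [0, 22]); the cylinder at (13.5, -4) is not intersected at this z (z outside [6, 23]); After the difference (first − rest): the first operand is absent here, so nothing remains; the cube at (9, -2) is present — its section is the full 8.5×4 rectangle (area 34.00 mm²); Merging all regions: only the 8.5×4 cube at (9, -2) is present, so the union is just that shape — area = 34.00 mm²; (whole slice rotated 65° about Z — lengths, areas and connectivity unchanged). Checking containment: at z = 23.25 the cross-section extends beyond the z = 18 cross-section by about 34.00 mm².

part overhangs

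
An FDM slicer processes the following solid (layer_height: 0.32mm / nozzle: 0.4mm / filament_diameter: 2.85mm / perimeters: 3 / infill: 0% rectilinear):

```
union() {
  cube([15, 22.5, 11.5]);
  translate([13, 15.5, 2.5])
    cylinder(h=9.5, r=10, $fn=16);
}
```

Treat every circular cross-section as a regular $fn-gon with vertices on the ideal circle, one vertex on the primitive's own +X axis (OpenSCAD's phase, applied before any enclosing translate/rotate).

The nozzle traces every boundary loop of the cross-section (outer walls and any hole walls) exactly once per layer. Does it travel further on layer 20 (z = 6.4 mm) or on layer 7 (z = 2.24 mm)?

layer 20 (z = 6.4 mm)

Layer 20 (z = 6.4): the cube (footprint 15×22.5) is included at this height (perimeter 75.00 mm); the r=10 cylinder at (13, 15.5) contributes a regular 16-gon of circumradius 10 (perimeter = 2·16·10.000·sin(180°/16) = 62.43 mm); Combining (union): the regions partially overlap (shared area 172.90 mm²), so the edge portions inside another operand are dropped and the merged outline is re-measured after clipping — boundary = 86.34 mm. So its perimeter = 86.34 mm. Layer 7 (z = 2.24): the 15×22.5 cube contributes its full rectangle (perimeter 75.00 mm); the cylinder at (13, 15.5) does not reach this height (z outside [2.5, 12]); Merging all regions: only the 15×22.5 cube is present, so the union is just that shape — boundary = 75.00 mm. So its perimeter = 75.00 mm. Layer 20 is larger (86.34 vs 75.00 mm).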